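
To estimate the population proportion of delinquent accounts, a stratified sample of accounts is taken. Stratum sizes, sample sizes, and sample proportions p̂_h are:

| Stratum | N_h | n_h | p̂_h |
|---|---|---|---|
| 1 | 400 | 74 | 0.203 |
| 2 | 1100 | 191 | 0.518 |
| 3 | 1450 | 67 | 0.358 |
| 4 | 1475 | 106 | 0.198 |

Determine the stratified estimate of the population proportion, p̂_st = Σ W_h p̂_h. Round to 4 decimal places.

p̂_st ≈ 0.3304

N = 4425; stratum weights W_h = N_h/N.
p̂_st = Σ W_h p̂_h = (400·0.203 + 1100·0.518 + 1450·0.358 + 1475·0.198)/4425 = 0.33043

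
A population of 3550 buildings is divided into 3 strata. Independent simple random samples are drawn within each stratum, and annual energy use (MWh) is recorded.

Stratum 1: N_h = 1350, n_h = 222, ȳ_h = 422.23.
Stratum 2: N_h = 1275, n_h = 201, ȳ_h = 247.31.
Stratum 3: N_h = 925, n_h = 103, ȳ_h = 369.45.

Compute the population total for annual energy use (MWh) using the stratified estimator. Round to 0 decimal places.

τ̂_st ≈ 1227072

τ̂_st = Σ N_h ȳ_h = 1350·422.23 + 1275·247.31 + 925·369.45 = 1227072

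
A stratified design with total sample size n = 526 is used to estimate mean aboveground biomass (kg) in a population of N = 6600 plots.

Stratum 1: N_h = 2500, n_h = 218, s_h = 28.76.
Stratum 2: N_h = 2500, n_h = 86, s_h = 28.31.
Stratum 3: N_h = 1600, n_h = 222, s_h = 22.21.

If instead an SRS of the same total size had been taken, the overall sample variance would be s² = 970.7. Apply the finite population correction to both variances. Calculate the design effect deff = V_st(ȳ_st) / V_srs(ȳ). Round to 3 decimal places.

V̂(ȳ_st) = Σ W_h² (1 − n_h/N_h) s_h²/n_h, with W_h = N_h/N and N = 6600:
  stratum 1: (2500/6600)²·(1 − 218/2500)·28.76²/218 = 0.496923
  stratum 2: (2500/6600)²·(1 − 86/2500)·28.31²/86 = 1.29113
  stratum 3: (1600/6600)²·(1 − 222/1600)·22.21²/222 = 0.112467
V_st = 1.90052
V_srs = (1 − 526/6600)·970.7/526 = 1.69836
deff = V_st / V_srs = 1.90052/1.69836 = 1.1190

deff ≈ 1.119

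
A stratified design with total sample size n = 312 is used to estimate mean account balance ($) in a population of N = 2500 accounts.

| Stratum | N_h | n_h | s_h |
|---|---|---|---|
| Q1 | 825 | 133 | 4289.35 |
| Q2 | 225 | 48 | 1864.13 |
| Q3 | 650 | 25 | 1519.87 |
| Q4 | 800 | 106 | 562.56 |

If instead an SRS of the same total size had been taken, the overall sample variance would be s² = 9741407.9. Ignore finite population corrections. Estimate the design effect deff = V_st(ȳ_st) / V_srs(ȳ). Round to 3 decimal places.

deff ≈ 0.711

V̂(ȳ_st) = Σ W_h² s_h²/n_h, with W_h = N_h/N and N = 2500:
  stratum Q1: (825/2500)²·4289.35²/133 = 15064.7
  stratum Q2: (225/2500)²·1864.13²/48 = 586.403
  stratum Q3: (650/2500)²·1519.87²/25 = 6246.25
  stratum Q4: (800/2500)²·562.56²/106 = 305.726
V_st = 22203
V_srs = s²/n = 9741407.9/312 = 31222.5
deff = V_st / V_srs = 22203/31222.5 = 0.7111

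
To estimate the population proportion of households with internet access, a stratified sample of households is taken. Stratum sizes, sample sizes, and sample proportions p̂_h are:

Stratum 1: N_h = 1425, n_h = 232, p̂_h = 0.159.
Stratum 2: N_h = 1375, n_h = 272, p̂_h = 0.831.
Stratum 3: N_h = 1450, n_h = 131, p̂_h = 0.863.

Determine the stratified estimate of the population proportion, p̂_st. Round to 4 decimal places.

N = 4250; stratum weights W_h = N_h/N.
p̂_st = Σ W_h p̂_h = (1425·0.159 + 1375·0.831 + 1450·0.863)/4250 = 0.61660

p̂_st ≈ 0.6166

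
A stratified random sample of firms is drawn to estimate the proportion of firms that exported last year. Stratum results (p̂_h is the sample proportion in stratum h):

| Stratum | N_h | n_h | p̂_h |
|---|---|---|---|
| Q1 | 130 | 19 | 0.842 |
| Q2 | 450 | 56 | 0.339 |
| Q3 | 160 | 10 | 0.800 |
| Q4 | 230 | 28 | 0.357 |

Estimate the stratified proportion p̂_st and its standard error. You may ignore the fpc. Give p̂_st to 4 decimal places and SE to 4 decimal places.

p̂_st ≈ 0.4867, SE ≈ 0.0444

N = 970; stratum weights W_h = N_h/N.
p̂_st = Σ W_h p̂_h = (130·0.842 + 450·0.339 + 160·0.800 + 230·0.357)/970 = 0.48672
V̂(p̂_st) = Σ W_h² p̂_h(1−p̂_h)/(n_h−1):
  stratum Q1: (130/970)²·0.842·0.158/18 = 0.000132752
  stratum Q2: (450/970)²·0.339·0.661/55 = 0.000876839
  stratum Q3: (160/970)²·0.800·0.200/9 = 0.000483698
  stratum Q4: (230/970)²·0.357·0.643/27 = 0.000478
V̂(p̂_st) = 0.00197129; SE = √V̂ = 0.0443992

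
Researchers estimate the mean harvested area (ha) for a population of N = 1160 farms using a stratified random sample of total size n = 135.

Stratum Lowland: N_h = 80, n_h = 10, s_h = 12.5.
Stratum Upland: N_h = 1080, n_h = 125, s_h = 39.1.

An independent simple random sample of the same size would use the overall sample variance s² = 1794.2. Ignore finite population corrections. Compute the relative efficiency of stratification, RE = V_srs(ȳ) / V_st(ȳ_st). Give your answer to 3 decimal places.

V̂(ȳ_st) = Σ W_h² s_h²/n_h, with W_h = N_h/N and N = 1160:
  stratum Lowland: (80/1160)²·12.5²/10 = 0.0743163
  stratum Upland: (1080/1160)²·39.1²/125 = 10.6017
V_st = 10.676
V_srs = s²/n = 1794.2/135 = 13.2904
Relative efficiency = V_srs / V_st = 13.2904/10.676 = 1.2449

RE ≈ 1.245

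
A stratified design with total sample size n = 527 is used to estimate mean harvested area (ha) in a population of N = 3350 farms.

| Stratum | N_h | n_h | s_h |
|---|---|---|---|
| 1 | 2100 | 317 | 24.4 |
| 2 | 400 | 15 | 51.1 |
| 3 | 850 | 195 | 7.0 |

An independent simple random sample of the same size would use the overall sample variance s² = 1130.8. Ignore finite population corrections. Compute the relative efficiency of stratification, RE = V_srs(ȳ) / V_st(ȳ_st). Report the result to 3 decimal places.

RE ≈ 0.663

V̂(ȳ_st) = Σ W_h² s_h²/n_h, with W_h = N_h/N and N = 3350:
  stratum 1: (2100/3350)²·24.4²/317 = 0.738022
  stratum 2: (400/3350)²·51.1²/15 = 2.48188
  stratum 3: (850/3350)²·7.0²/195 = 0.0161774
V_st = 3.23608
V_srs = s²/n = 1130.8/527 = 2.14573
Relative efficiency = V_srs / V_st = 2.14573/3.23608 = 0.6631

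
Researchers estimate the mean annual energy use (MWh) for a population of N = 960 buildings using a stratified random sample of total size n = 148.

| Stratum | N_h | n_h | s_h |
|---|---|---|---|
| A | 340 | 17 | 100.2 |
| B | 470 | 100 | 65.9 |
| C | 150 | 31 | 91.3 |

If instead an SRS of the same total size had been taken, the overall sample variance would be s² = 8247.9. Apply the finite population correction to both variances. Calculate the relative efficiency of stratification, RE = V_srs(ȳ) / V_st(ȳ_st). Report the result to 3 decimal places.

V̂(ȳ_st) = Σ W_h² (1 − n_h/N_h) s_h²/n_h, with W_h = N_h/N and N = 960:
  stratum A: (340/960)²·(1 − 17/340)·100.2²/17 = 70.3761
  stratum B: (470/960)²·(1 − 100/470)·65.9²/100 = 8.1946
  stratum C: (150/960)²·(1 − 31/150)·91.3²/31 = 5.20806
V_st = 83.7788
V_srs = (1 − 148/960)·8247.9/148 = 47.1375
Relative efficiency = V_srs / V_st = 47.1375/83.7788 = 0.5626

RE ≈ 0.563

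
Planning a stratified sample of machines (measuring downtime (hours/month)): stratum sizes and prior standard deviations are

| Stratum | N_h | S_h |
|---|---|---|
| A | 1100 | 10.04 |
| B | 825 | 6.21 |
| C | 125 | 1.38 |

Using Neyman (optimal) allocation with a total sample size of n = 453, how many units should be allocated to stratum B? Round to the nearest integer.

142

Neyman allocation: n_h = n · N_h S_h / Σ N_i S_i, with n = 453.
  stratum A: N_h·S_h = 1100·10.04 = 11044.00
  stratum B: N_h·S_h = 825·6.21 = 5123.25
  stratum C: N_h·S_h = 125·1.38 = 172.50
Σ N_h S_h = 16339.75
n for stratum B = 453·5123.25/16339.75 = 142.036 → 142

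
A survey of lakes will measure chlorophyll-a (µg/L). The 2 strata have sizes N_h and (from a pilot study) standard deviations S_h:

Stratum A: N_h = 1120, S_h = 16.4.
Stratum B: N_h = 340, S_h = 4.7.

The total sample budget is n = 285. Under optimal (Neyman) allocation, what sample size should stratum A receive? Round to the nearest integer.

Neyman allocation: n_h = n · N_h S_h / Σ N_i S_i, with n = 285.
  stratum A: N_h·S_h = 1120·16.4 = 18368.00
  stratum B: N_h·S_h = 340·4.7 = 1598.00
Σ N_h S_h = 19966.00
n for stratum A = 285·18368.00/19966.00 = 262.190 → 262

262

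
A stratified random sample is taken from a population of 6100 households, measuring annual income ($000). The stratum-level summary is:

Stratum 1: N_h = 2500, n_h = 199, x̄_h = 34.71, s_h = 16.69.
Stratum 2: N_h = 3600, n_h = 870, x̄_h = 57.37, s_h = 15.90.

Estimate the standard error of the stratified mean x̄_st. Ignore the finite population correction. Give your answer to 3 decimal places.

V̂(x̄_st) = Σ W_h² s_h²/n_h, with W_h = N_h/N and N = 6100:
  stratum 1: (2500/6100)²·16.69²/199 = 0.235115
  stratum 2: (3600/6100)²·15.90²/870 = 0.101209
V̂(x̄_st) = 0.336324
SE(x̄_st) = √0.336324 = 0.579935

SE(x̄_st) ≈ 0.580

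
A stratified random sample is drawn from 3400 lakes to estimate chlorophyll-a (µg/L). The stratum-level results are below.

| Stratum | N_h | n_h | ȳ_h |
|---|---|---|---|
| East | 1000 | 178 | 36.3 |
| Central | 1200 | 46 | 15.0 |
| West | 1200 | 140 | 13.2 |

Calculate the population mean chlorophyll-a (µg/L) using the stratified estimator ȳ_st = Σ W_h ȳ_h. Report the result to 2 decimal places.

ȳ_st ≈ 20.63

N = Σ N_h = 3400. Stratum weights W_h = N_h/N.
ȳ_st = (1000·36.3 + 1200·15.0 + 1200·13.2) / 3400 = 20.6294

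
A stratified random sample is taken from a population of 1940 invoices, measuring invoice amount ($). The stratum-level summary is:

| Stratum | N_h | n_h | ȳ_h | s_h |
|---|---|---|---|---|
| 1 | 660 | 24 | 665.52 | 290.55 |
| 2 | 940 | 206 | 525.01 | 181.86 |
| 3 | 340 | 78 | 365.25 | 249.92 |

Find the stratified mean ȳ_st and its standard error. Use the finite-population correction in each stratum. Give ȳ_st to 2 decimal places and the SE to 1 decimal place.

ȳ_st = Σ W_h ȳ_h = (660·665.52 + 940·525.01 + 340·365.25)/1940 = 544.81320
V̂(ȳ_st) = Σ W_h² (1 − n_h/N_h) s_h²/n_h, with W_h = N_h/N and N = 1940:
  stratum 1: (660/1940)²·(1 − 24/660)·290.55²/24 = 392.309
  stratum 2: (940/1940)²·(1 − 206/940)·181.86²/206 = 29.4325
  stratum 3: (340/1940)²·(1 − 78/340)·249.92²/78 = 18.9533
V̂(ȳ_st) = 440.695
SE(ȳ_st) = √440.695 = 20.9927

ȳ_st ≈ 544.81, SE ≈ 21.0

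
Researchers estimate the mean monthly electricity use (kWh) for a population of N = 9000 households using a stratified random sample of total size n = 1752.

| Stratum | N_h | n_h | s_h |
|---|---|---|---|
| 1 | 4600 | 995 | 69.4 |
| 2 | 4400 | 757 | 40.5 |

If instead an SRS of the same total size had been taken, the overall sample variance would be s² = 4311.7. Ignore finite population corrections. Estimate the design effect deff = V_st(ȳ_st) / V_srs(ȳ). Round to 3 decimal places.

V̂(ȳ_st) = Σ W_h² s_h²/n_h, with W_h = N_h/N and N = 9000:
  stratum 1: (4600/9000)²·69.4²/995 = 1.26452
  stratum 2: (4400/9000)²·40.5²/757 = 0.517886
V_st = 1.78241
V_srs = s²/n = 4311.7/1752 = 2.46102
deff = V_st / V_srs = 1.78241/2.46102 = 0.7243

deff ≈ 0.724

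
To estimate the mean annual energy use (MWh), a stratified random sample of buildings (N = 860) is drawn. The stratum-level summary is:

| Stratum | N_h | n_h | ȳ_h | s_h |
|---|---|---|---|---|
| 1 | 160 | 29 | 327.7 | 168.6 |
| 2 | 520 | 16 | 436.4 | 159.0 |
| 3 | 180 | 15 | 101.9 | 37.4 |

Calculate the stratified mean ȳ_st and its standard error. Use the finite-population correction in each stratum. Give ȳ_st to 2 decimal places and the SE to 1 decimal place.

ȳ_st = Σ W_h ȳ_h = (160·327.7 + 520·436.4 + 180·101.9)/860 = 346.16512
V̂(ȳ_st) = Σ W_h² (1 − n_h/N_h) s_h²/n_h, with W_h = N_h/N and N = 860:
  stratum 1: (160/860)²·(1 − 29/160)·168.6²/29 = 27.7787
  stratum 2: (520/860)²·(1 − 16/520)·159.0²/16 = 559.901
  stratum 3: (180/860)²·(1 − 15/180)·37.4²/15 = 3.74465
V̂(ȳ_st) = 591.424
SE(ȳ_st) = √591.424 = 24.3192

ȳ_st ≈ 346.17, SE ≈ 24.3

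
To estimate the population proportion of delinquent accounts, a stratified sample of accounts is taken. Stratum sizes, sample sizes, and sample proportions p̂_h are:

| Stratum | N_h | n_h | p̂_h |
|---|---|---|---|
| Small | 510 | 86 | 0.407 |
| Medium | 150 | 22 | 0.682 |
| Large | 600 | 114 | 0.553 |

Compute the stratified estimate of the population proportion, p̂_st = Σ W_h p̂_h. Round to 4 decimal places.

p̂_st ≈ 0.5093

N = 1260; stratum weights W_h = N_h/N.
p̂_st = Σ W_h p̂_h = (510·0.407 + 150·0.682 + 600·0.553)/1260 = 0.50926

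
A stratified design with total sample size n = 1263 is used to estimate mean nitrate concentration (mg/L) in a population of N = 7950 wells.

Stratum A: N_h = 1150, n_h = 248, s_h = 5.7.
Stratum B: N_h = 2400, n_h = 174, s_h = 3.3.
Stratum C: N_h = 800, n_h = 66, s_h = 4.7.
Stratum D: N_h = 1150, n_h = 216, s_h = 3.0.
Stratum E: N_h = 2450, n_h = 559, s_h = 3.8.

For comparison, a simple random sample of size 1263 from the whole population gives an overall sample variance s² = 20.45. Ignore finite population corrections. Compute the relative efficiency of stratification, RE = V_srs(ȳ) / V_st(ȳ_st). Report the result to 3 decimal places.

RE ≈ 1.068

V̂(ȳ_st) = Σ W_h² s_h²/n_h, with W_h = N_h/N and N = 7950:
  stratum A: (1150/7950)²·5.7²/248 = 0.00274132
  stratum B: (2400/7950)²·3.3²/174 = 0.00570383
  stratum C: (800/7950)²·4.7²/66 = 0.0033892
  stratum D: (1150/7950)²·3.0²/216 = 0.000871867
  stratum E: (2450/7950)²·3.8²/559 = 0.00245331
V_st = 0.0151595
V_srs = s²/n = 20.45/1263 = 0.0161916
Relative efficiency = V_srs / V_st = 0.0161916/0.0151595 = 1.0681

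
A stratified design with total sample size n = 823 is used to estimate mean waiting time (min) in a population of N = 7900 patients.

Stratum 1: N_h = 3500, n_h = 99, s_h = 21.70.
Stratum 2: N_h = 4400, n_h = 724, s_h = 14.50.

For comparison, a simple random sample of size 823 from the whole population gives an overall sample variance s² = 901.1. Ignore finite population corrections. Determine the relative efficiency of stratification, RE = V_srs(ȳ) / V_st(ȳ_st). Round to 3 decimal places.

V̂(ȳ_st) = Σ W_h² s_h²/n_h, with W_h = N_h/N and N = 7900:
  stratum 1: (3500/7900)²·21.70²/99 = 0.933611
  stratum 2: (4400/7900)²·14.50²/724 = 0.0900842
V_st = 1.0237
V_srs = s²/n = 901.1/823 = 1.0949
Relative efficiency = V_srs / V_st = 1.0949/1.0237 = 1.0696

RE ≈ 1.070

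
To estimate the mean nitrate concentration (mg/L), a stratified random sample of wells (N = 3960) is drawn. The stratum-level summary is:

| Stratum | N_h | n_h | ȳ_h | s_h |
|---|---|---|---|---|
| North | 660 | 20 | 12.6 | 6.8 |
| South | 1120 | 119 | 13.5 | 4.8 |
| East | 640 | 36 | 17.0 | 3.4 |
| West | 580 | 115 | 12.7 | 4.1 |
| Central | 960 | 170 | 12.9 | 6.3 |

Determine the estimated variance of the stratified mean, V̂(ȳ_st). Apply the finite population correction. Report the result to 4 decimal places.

V̂(ȳ_st) = Σ W_h² (1 − n_h/N_h) s_h²/n_h, with W_h = N_h/N and N = 3960:
  stratum North: (660/3960)²·(1 − 20/660)·6.8²/20 = 0.0622761
  stratum South: (1120/3960)²·(1 − 119/1120)·4.8²/119 = 0.0138419
  stratum East: (640/3960)²·(1 − 36/640)·3.4²/36 = 0.00791556
  stratum West: (580/3960)²·(1 − 115/580)·4.1²/115 = 0.00251397
  stratum Central: (960/3960)²·(1 − 170/960)·6.3²/170 = 0.0112912
V̂(ȳ_st) = 0.0978388

V̂(ȳ_st) ≈ 0.0978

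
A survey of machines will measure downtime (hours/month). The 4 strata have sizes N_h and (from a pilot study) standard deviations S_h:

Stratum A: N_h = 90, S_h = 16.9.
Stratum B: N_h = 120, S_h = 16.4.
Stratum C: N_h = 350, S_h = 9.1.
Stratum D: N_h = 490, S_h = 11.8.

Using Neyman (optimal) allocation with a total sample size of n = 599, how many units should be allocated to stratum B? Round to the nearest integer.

Neyman allocation: n_h = n · N_h S_h / Σ N_i S_i, with n = 599.
  stratum A: N_h·S_h = 90·16.9 = 1521.00
  stratum B: N_h·S_h = 120·16.4 = 1968.00
  stratum C: N_h·S_h = 350·9.1 = 3185.00
  stratum D: N_h·S_h = 490·11.8 = 5782.00
Σ N_h S_h = 12456.00
n for stratum B = 599·1968.00/12456.00 = 94.640 → 95

95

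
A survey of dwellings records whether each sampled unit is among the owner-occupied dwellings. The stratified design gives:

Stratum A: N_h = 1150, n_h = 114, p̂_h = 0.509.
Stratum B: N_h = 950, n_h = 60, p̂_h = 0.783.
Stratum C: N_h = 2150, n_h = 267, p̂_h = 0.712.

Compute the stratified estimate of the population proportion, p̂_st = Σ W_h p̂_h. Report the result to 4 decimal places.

N = 4250; stratum weights W_h = N_h/N.
p̂_st = Σ W_h p̂_h = (1150·0.509 + 950·0.783 + 2150·0.712)/4250 = 0.67294

p̂_st ≈ 0.6729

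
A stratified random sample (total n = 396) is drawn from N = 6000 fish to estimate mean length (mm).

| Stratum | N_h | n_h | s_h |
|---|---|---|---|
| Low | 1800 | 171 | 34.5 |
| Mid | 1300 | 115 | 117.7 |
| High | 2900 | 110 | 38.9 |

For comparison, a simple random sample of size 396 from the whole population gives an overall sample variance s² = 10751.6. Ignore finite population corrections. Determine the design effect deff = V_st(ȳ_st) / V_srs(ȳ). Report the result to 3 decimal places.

V̂(ȳ_st) = Σ W_h² s_h²/n_h, with W_h = N_h/N and N = 6000:
  stratum Low: (1800/6000)²·34.5²/171 = 0.626447
  stratum Mid: (1300/6000)²·117.7²/115 = 5.65509
  stratum High: (2900/6000)²·38.9²/110 = 3.21366
V_st = 9.49519
V_srs = s²/n = 10751.6/396 = 27.1505
deff = V_st / V_srs = 9.49519/27.1505 = 0.3497

deff ≈ 0.350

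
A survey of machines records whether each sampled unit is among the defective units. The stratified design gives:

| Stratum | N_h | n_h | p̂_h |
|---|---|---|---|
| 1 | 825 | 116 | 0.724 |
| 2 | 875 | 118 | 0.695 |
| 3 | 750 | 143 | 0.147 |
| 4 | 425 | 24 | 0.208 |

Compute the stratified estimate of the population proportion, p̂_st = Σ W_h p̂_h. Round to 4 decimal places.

N = 2875; stratum weights W_h = N_h/N.
p̂_st = Σ W_h p̂_h = (825·0.724 + 875·0.695 + 750·0.147 + 425·0.208)/2875 = 0.48837

p̂_st ≈ 0.4884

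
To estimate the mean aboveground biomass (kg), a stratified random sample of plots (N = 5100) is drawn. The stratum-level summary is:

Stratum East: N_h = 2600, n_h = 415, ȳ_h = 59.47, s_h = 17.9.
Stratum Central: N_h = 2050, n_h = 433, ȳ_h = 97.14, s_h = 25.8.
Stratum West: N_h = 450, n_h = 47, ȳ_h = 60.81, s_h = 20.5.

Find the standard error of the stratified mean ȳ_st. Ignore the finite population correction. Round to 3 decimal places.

V̂(ȳ_st) = Σ W_h² s_h²/n_h, with W_h = N_h/N and N = 5100:
  stratum East: (2600/5100)²·17.9²/415 = 0.200662
  stratum Central: (2050/5100)²·25.8²/433 = 0.248381
  stratum West: (450/5100)²·20.5²/47 = 0.0696137
V̂(ȳ_st) = 0.518657
SE(ȳ_st) = √0.518657 = 0.720178

SE(ȳ_st) ≈ 0.720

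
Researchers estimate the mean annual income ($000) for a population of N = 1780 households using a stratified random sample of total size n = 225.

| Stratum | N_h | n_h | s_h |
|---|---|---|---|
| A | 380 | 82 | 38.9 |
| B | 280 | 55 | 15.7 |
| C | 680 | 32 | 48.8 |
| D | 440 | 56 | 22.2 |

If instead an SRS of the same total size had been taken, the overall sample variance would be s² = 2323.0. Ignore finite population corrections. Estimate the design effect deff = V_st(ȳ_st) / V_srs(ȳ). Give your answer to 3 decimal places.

deff ≈ 1.196

V̂(ȳ_st) = Σ W_h² s_h²/n_h, with W_h = N_h/N and N = 1780:
  stratum A: (380/1780)²·38.9²/82 = 0.841032
  stratum B: (280/1780)²·15.7²/55 = 0.110895
  stratum C: (680/1780)²·48.8²/32 = 10.8609
  stratum D: (440/1780)²·22.2²/56 = 0.537754
V_st = 12.3506
V_srs = s²/n = 2323.0/225 = 10.3244
deff = V_st / V_srs = 12.3506/10.3244 = 1.1963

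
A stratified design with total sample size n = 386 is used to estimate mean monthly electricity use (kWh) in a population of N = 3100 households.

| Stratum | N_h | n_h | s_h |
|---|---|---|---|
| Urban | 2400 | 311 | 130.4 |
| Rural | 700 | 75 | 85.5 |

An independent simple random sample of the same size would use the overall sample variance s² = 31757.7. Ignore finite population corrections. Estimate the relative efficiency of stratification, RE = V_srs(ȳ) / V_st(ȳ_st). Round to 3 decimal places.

RE ≈ 2.180

V̂(ȳ_st) = Σ W_h² s_h²/n_h, with W_h = N_h/N and N = 3100:
  stratum Urban: (2400/3100)²·130.4²/311 = 32.7713
  stratum Rural: (700/3100)²·85.5²/75 = 4.96985
V_st = 37.7412
V_srs = s²/n = 31757.7/386 = 82.2738
Relative efficiency = V_srs / V_st = 82.2738/37.7412 = 2.1799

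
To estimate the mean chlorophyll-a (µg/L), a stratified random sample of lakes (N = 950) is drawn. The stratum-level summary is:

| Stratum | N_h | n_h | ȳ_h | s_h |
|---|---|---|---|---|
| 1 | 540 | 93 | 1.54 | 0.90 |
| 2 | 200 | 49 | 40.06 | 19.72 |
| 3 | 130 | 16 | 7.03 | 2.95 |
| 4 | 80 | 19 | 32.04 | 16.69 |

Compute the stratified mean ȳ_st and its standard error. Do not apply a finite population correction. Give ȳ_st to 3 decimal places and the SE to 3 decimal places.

ȳ_st ≈ 12.969, SE ≈ 0.685

ȳ_st = Σ W_h ȳ_h = (540·1.54 + 200·40.06 + 130·7.03 + 80·32.04)/950 = 12.96916
V̂(ȳ_st) = Σ W_h² s_h²/n_h, with W_h = N_h/N and N = 950:
  stratum 1: (540/950)²·0.90²/93 = 0.00281412
  stratum 2: (200/950)²·19.72²/49 = 0.351747
  stratum 3: (130/950)²·2.95²/16 = 0.0101851
  stratum 4: (80/950)²·16.69²/19 = 0.103966
V̂(ȳ_st) = 0.468712
SE(ȳ_st) = √0.468712 = 0.684626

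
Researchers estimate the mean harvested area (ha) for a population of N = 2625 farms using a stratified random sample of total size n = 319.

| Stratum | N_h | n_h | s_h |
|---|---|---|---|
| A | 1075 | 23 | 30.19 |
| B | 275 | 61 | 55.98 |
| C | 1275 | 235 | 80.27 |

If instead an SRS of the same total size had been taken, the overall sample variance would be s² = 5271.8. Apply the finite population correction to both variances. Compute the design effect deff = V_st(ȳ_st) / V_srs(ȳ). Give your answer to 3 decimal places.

V̂(ȳ_st) = Σ W_h² (1 − n_h/N_h) s_h²/n_h, with W_h = N_h/N and N = 2625:
  stratum A: (1075/2625)²·(1 − 23/1075)·30.19²/23 = 6.50375
  stratum B: (275/2625)²·(1 − 61/275)·55.98²/61 = 0.438757
  stratum C: (1275/2625)²·(1 − 235/1275)·80.27²/235 = 5.27623
V_st = 12.2187
V_srs = (1 − 319/2625)·5271.8/319 = 14.5177
deff = V_st / V_srs = 12.2187/14.5177 = 0.8416

deff ≈ 0.842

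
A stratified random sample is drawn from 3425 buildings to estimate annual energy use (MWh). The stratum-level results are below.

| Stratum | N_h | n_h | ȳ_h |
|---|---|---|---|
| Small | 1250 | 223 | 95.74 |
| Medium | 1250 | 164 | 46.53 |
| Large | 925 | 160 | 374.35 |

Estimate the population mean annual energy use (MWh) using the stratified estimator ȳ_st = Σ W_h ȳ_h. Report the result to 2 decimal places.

ȳ_st ≈ 153.03

N = Σ N_h = 3425. Stratum weights W_h = N_h/N.
ȳ_st = (1250·95.74 + 1250·46.53 + 925·374.35) / 3425 = 153.0252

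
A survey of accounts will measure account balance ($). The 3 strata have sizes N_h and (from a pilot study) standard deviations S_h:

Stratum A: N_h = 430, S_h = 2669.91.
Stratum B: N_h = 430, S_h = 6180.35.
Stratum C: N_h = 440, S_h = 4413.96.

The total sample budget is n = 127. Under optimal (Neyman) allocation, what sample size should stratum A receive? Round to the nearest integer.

Neyman allocation: n_h = n · N_h S_h / Σ N_i S_i, with n = 127.
  stratum A: N_h·S_h = 430·2669.91 = 1148061.30
  stratum B: N_h·S_h = 430·6180.35 = 2657550.50
  stratum C: N_h·S_h = 440·4413.96 = 1942142.40
Σ N_h S_h = 5747754.20
n for stratum A = 127·1148061.30/5747754.20 = 25.367 → 25

25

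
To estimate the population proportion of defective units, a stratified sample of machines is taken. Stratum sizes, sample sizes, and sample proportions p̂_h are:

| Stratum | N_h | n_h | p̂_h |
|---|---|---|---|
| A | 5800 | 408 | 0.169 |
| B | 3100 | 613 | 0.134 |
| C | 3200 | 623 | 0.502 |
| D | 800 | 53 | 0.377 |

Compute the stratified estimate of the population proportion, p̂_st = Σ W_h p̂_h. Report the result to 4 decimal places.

p̂_st ≈ 0.2561

N = 12900; stratum weights W_h = N_h/N.
p̂_st = Σ W_h p̂_h = (5800·0.169 + 3100·0.134 + 3200·0.502 + 800·0.377)/12900 = 0.25609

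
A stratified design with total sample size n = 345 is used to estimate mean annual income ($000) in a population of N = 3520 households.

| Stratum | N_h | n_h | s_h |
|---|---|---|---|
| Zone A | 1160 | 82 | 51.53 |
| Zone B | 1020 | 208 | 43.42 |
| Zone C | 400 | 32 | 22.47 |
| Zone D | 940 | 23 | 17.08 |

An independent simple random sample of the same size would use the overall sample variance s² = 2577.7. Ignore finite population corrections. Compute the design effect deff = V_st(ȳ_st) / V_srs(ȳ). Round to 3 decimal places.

V̂(ȳ_st) = Σ W_h² s_h²/n_h, with W_h = N_h/N and N = 3520:
  stratum Zone A: (1160/3520)²·51.53²/82 = 3.51671
  stratum Zone B: (1020/3520)²·43.42²/208 = 0.761082
  stratum Zone C: (400/3520)²·22.47²/32 = 0.203747
  stratum Zone D: (940/3520)²·17.08²/23 = 0.90452
V_st = 5.38606
V_srs = s²/n = 2577.7/345 = 7.47159
deff = V_st / V_srs = 5.38606/7.47159 = 0.7209

deff ≈ 0.721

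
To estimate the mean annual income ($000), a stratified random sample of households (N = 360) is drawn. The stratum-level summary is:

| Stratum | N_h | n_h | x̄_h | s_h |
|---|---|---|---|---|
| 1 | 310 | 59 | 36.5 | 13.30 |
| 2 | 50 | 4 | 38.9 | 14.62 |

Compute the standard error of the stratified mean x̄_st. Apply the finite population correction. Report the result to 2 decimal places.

SE(x̄_st) ≈ 1.66

V̂(x̄_st) = Σ W_h² (1 − n_h/N_h) s_h²/n_h, with W_h = N_h/N and N = 360:
  stratum 1: (310/360)²·(1 − 59/310)·13.30²/59 = 1.80004
  stratum 2: (50/360)²·(1 − 4/50)·14.62²/4 = 0.948326
V̂(x̄_st) = 2.74836
SE(x̄_st) = √2.74836 = 1.65782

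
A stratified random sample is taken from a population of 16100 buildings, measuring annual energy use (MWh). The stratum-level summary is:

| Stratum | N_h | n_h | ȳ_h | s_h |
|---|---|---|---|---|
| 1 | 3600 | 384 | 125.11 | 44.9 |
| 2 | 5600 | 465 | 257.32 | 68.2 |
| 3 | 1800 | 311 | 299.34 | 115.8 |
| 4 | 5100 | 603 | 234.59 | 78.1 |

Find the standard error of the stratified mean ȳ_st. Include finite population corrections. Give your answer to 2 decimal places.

SE(ȳ_st) ≈ 1.64

V̂(ȳ_st) = Σ W_h² (1 − n_h/N_h) s_h²/n_h, with W_h = N_h/N and N = 16100:
  stratum 1: (3600/16100)²·(1 − 384/3600)·44.9²/384 = 0.234492
  stratum 2: (5600/16100)²·(1 − 465/5600)·68.2²/465 = 1.10967
  stratum 3: (1800/16100)²·(1 − 311/1800)·115.8²/311 = 0.445833
  stratum 4: (5100/16100)²·(1 − 603/5100)·78.1²/603 = 0.895006
V̂(ȳ_st) = 2.685
SE(ȳ_st) = √2.685 = 1.6386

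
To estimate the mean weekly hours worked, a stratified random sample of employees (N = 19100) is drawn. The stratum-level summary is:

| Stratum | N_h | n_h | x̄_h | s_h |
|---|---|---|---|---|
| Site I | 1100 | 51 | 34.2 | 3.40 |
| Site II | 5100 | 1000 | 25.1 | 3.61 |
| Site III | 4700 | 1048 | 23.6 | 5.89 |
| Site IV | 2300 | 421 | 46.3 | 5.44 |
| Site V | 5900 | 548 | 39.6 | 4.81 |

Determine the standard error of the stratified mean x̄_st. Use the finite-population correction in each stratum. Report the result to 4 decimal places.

V̂(x̄_st) = Σ W_h² (1 − n_h/N_h) s_h²/n_h, with W_h = N_h/N and N = 19100:
  stratum Site I: (1100/19100)²·(1 − 51/1100)·3.40²/51 = 0.00071695
  stratum Site II: (5100/19100)²·(1 − 1000/5100)·3.61²/1000 = 0.000746967
  stratum Site III: (4700/19100)²·(1 − 1048/4700)·5.89²/1048 = 0.00155751
  stratum Site IV: (2300/19100)²·(1 − 421/2300)·5.44²/421 = 0.000832729
  stratum Site V: (5900/19100)²·(1 − 548/5900)·4.81²/548 = 0.00365436
V̂(x̄_st) = 0.00750851
SE(x̄_st) = √0.00750851 = 0.0866517

SE(x̄_st) ≈ 0.0867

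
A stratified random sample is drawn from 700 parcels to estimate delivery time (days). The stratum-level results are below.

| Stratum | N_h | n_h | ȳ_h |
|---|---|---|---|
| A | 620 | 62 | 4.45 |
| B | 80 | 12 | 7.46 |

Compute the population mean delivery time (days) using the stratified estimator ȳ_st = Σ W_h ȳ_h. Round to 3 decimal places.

ȳ_st ≈ 4.794

N = Σ N_h = 700. Stratum weights W_h = N_h/N.
ȳ_st = (620·4.45 + 80·7.46) / 700 = 4.79400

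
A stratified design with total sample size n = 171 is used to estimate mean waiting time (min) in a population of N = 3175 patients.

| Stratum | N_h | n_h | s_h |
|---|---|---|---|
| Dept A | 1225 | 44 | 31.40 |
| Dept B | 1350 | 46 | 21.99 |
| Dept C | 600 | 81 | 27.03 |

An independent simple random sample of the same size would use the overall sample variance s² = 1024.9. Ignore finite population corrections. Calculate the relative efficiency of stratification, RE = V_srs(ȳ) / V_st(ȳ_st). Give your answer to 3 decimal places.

V̂(ȳ_st) = Σ W_h² s_h²/n_h, with W_h = N_h/N and N = 3175:
  stratum Dept A: (1225/3175)²·31.40²/44 = 3.33573
  stratum Dept B: (1350/3175)²·21.99²/46 = 1.90052
  stratum Dept C: (600/3175)²·27.03²/81 = 0.322123
V_st = 5.55838
V_srs = s²/n = 1024.9/171 = 5.99357
Relative efficiency = V_srs / V_st = 5.99357/5.55838 = 1.0783

RE ≈ 1.078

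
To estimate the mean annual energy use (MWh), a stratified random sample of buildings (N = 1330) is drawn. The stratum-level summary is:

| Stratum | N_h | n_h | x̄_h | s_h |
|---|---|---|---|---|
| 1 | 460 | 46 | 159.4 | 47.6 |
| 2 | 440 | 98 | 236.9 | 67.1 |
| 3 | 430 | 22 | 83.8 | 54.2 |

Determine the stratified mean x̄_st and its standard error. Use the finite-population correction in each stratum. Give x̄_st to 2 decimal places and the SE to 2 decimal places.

x̄_st ≈ 160.60, SE ≈ 4.74

x̄_st = Σ W_h x̄_h = (460·159.4 + 440·236.9 + 430·83.8)/1330 = 160.59699
V̂(x̄_st) = Σ W_h² (1 − n_h/N_h) s_h²/n_h, with W_h = N_h/N and N = 1330:
  stratum 1: (460/1330)²·(1 − 46/460)·47.6²/46 = 5.30287
  stratum 2: (440/1330)²·(1 − 98/440)·67.1²/98 = 3.90836
  stratum 3: (430/1330)²·(1 − 22/430)·54.2²/22 = 13.2435
V̂(x̄_st) = 22.4547
SE(x̄_st) = √22.4547 = 4.73864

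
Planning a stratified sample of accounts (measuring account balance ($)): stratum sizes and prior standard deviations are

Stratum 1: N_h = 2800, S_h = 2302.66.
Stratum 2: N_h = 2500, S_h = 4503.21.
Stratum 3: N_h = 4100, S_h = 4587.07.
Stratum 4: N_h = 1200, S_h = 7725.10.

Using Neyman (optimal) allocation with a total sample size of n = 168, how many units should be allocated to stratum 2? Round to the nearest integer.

Neyman allocation: n_h = n · N_h S_h / Σ N_i S_i, with n = 168.
  stratum 1: N_h·S_h = 2800·2302.66 = 6447448.00
  stratum 2: N_h·S_h = 2500·4503.21 = 11258025.00
  stratum 3: N_h·S_h = 4100·4587.07 = 18806987.00
  stratum 4: N_h·S_h = 1200·7725.10 = 9270120.00
Σ N_h S_h = 45782580.00
n for stratum 2 = 168·11258025.00/45782580.00 = 41.312 → 41

41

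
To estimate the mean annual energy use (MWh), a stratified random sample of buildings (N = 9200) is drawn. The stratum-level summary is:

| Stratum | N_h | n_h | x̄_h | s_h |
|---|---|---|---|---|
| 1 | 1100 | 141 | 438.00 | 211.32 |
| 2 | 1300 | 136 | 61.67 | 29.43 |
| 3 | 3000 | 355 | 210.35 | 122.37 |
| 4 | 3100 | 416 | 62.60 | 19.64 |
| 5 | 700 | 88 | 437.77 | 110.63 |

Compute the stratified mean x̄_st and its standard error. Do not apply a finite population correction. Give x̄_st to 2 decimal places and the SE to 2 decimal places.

x̄_st = Σ W_h x̄_h = (1100·438.00 + 1300·61.67 + 3000·210.35 + 3100·62.60 + 700·437.77)/9200 = 184.07826
V̂(x̄_st) = Σ W_h² s_h²/n_h, with W_h = N_h/N and N = 9200:
  stratum 1: (1100/9200)²·211.32²/141 = 4.52764
  stratum 2: (1300/9200)²·29.43²/136 = 0.127161
  stratum 3: (3000/9200)²·122.37²/355 = 4.48527
  stratum 4: (3100/9200)²·19.64²/416 = 0.105278
  stratum 5: (700/9200)²·110.63²/88 = 0.805163
V̂(x̄_st) = 10.0505
SE(x̄_st) = √10.0505 = 3.17025

x̄_st ≈ 184.08, SE ≈ 3.17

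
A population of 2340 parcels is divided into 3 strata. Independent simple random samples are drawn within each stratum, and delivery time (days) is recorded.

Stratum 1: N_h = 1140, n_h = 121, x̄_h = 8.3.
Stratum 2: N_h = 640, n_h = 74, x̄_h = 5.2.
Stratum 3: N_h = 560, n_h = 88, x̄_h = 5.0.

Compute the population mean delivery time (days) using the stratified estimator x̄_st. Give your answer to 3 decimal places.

N = Σ N_h = 2340. Stratum weights W_h = N_h/N.
x̄_st = (1140·8.3 + 640·5.2 + 560·5.0) / 2340 = 6.66239

x̄_st ≈ 6.662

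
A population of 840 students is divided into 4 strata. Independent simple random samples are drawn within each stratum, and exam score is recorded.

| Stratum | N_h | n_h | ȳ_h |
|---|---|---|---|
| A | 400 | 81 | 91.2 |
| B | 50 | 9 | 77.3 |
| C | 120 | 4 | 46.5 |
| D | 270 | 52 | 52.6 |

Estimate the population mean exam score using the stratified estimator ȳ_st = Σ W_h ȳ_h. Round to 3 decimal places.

ȳ_st ≈ 71.580

N = Σ N_h = 840. Stratum weights W_h = N_h/N.
ȳ_st = (400·91.2 + 50·77.3 + 120·46.5 + 270·52.6) / 840 = 71.57976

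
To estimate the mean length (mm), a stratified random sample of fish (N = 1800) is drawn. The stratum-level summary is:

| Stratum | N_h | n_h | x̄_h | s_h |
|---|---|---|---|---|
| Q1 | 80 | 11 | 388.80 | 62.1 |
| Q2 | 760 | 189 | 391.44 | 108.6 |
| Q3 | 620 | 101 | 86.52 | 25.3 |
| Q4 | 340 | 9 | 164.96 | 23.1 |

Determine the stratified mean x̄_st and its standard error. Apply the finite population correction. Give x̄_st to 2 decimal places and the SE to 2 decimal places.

x̄_st ≈ 243.52, SE ≈ 3.41

x̄_st = Σ W_h x̄_h = (80·388.80 + 760·391.44 + 620·86.52 + 340·164.96)/1800 = 243.51511
V̂(x̄_st) = Σ W_h² (1 − n_h/N_h) s_h²/n_h, with W_h = N_h/N and N = 1800:
  stratum Q1: (80/1800)²·(1 − 11/80)·62.1²/11 = 0.597289
  stratum Q2: (760/1800)²·(1 − 189/760)·108.6²/189 = 8.358
  stratum Q3: (620/1800)²·(1 − 101/620)·25.3²/101 = 0.62941
  stratum Q4: (340/1800)²·(1 − 9/340)·23.1²/9 = 2.05941
V̂(x̄_st) = 11.6441
SE(x̄_st) = √11.6441 = 3.41235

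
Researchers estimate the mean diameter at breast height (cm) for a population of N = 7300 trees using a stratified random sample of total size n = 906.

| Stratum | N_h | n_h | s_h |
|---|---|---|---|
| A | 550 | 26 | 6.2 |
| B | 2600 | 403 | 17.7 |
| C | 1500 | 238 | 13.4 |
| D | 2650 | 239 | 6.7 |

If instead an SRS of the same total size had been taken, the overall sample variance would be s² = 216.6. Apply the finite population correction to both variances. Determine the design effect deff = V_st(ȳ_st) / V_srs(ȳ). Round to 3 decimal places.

V̂(ȳ_st) = Σ W_h² (1 − n_h/N_h) s_h²/n_h, with W_h = N_h/N and N = 7300:
  stratum A: (550/7300)²·(1 − 26/550)·6.2²/26 = 0.00799573
  stratum B: (2600/7300)²·(1 − 403/2600)·17.7²/403 = 0.0833296
  stratum C: (1500/7300)²·(1 − 238/1500)·13.4²/238 = 0.0268002
  stratum D: (2650/7300)²·(1 − 239/2650)·6.7²/239 = 0.022519
V_st = 0.140644
V_srs = (1 − 906/7300)·216.6/906 = 0.209402
deff = V_st / V_srs = 0.140644/0.209402 = 0.6716

deff ≈ 0.672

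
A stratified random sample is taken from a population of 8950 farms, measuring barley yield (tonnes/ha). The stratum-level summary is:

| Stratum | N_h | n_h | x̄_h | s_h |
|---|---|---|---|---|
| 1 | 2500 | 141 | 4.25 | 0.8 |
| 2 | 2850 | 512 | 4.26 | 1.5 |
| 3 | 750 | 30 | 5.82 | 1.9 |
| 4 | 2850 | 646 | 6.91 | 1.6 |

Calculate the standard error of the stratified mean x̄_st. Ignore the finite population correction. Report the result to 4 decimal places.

V̂(x̄_st) = Σ W_h² s_h²/n_h, with W_h = N_h/N and N = 8950:
  stratum 1: (2500/8950)²·0.8²/141 = 0.000354156
  stratum 2: (2850/8950)²·1.5²/512 = 0.000445611
  stratum 3: (750/8950)²·1.9²/30 = 0.000845011
  stratum 4: (2850/8950)²·1.6²/646 = 0.000401838
V̂(x̄_st) = 0.00204662
SE(x̄_st) = √0.00204662 = 0.0452395

SE(x̄_st) ≈ 0.0452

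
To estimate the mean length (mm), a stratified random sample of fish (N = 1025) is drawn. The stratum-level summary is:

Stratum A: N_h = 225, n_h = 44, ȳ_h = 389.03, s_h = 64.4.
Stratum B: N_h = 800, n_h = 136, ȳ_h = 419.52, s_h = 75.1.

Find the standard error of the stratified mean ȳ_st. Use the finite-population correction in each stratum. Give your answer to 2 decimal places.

SE(ȳ_st) ≈ 4.96

V̂(ȳ_st) = Σ W_h² (1 − n_h/N_h) s_h²/n_h, with W_h = N_h/N and N = 1025:
  stratum A: (225/1025)²·(1 − 44/225)·64.4²/44 = 3.6537
  stratum B: (800/1025)²·(1 − 136/800)·75.1²/136 = 20.9677
V̂(ȳ_st) = 24.6214
SE(ȳ_st) = √24.6214 = 4.962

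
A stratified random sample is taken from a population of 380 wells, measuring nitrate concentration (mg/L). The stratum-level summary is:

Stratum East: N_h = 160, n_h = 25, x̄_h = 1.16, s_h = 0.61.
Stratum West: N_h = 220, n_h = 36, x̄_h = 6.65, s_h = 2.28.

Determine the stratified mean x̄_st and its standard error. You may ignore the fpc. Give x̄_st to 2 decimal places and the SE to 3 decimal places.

x̄_st ≈ 4.34, SE ≈ 0.226

x̄_st = Σ W_h x̄_h = (160·1.16 + 220·6.65)/380 = 4.33842
V̂(x̄_st) = Σ W_h² s_h²/n_h, with W_h = N_h/N and N = 380:
  stratum East: (160/380)²·0.61²/25 = 0.00263871
  stratum West: (220/380)²·2.28²/36 = 0.0484
V̂(x̄_st) = 0.0510387
SE(x̄_st) = √0.0510387 = 0.225917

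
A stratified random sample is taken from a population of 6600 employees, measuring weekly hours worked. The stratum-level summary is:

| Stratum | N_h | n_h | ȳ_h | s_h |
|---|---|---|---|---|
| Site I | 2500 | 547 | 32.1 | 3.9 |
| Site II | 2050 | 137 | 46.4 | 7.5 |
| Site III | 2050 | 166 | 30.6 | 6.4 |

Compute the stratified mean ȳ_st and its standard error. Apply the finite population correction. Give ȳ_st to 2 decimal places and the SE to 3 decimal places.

ȳ_st = Σ W_h ȳ_h = (2500·32.1 + 2050·46.4 + 2050·30.6)/6600 = 36.07576
V̂(ȳ_st) = Σ W_h² (1 − n_h/N_h) s_h²/n_h, with W_h = N_h/N and N = 6600:
  stratum Site I: (2500/6600)²·(1 − 547/2500)·3.9²/547 = 0.00311671
  stratum Site II: (2050/6600)²·(1 − 137/2050)·7.5²/137 = 0.0369643
  stratum Site III: (2050/6600)²·(1 − 166/2050)·6.4²/166 = 0.0218776
V̂(ȳ_st) = 0.0619586
SE(ȳ_st) = √0.0619586 = 0.248915

ȳ_st ≈ 36.08, SE ≈ 0.249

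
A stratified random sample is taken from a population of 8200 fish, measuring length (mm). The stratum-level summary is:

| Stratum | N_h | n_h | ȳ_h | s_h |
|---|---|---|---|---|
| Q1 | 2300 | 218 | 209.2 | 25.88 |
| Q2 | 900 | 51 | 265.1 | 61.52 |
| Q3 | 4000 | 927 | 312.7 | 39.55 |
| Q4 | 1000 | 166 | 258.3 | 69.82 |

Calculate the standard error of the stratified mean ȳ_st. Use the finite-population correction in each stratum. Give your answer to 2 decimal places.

V̂(ȳ_st) = Σ W_h² (1 − n_h/N_h) s_h²/n_h, with W_h = N_h/N and N = 8200:
  stratum Q1: (2300/8200)²·(1 − 218/2300)·25.88²/218 = 0.218803
  stratum Q2: (900/8200)²·(1 − 51/900)·61.52²/51 = 0.843306
  stratum Q3: (4000/8200)²·(1 − 927/4000)·39.55²/927 = 0.308467
  stratum Q4: (1000/8200)²·(1 − 166/1000)·69.82²/166 = 0.364242
V̂(ȳ_st) = 1.73482
SE(ȳ_st) = √1.73482 = 1.31712

SE(ȳ_st) ≈ 1.32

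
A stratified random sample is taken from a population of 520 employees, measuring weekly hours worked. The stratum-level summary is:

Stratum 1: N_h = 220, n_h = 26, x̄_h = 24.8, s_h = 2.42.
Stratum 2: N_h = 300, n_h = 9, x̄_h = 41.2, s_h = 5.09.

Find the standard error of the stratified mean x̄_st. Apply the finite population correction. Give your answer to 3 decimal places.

SE(x̄_st) ≈ 0.982

V̂(x̄_st) = Σ W_h² (1 − n_h/N_h) s_h²/n_h, with W_h = N_h/N and N = 520:
  stratum 1: (220/520)²·(1 − 26/220)·2.42²/26 = 0.0355529
  stratum 2: (300/520)²·(1 − 9/300)·5.09²/9 = 0.929396
V̂(x̄_st) = 0.964949
SE(x̄_st) = √0.964949 = 0.982318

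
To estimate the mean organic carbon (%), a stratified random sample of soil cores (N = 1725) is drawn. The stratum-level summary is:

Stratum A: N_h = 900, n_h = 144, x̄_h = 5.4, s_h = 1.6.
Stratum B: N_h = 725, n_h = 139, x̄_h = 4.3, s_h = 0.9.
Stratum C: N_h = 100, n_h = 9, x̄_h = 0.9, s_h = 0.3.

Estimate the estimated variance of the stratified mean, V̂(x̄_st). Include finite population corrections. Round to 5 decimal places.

V̂(x̄_st) = Σ W_h² (1 − n_h/N_h) s_h²/n_h, with W_h = N_h/N and N = 1725:
  stratum A: (900/1725)²·(1 − 144/900)·1.6²/144 = 0.00406503
  stratum B: (725/1725)²·(1 − 139/725)·0.9²/139 = 0.000832008
  stratum C: (100/1725)²·(1 − 9/100)·0.3²/9 = 3.05818e-05
V̂(x̄_st) = 0.00492762

V̂(x̄_st) ≈ 0.00493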